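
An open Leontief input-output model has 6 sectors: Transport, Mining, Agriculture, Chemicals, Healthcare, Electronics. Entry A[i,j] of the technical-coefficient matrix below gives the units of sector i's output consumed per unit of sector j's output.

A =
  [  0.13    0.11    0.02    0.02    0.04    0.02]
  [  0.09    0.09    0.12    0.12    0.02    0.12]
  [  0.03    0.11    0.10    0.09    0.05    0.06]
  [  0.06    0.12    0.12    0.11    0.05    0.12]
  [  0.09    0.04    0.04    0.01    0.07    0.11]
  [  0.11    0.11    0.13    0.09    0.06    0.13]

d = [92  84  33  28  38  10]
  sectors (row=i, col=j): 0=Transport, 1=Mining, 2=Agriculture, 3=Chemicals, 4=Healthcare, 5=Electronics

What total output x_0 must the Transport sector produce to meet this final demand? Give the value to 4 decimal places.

Form M = I − A:
  [  0.87   -0.11   -0.02   -0.02   -0.04   -0.02]
  [ -0.09    0.91   -0.12   -0.12   -0.02   -0.12]
  [ -0.03   -0.11    0.90   -0.09   -0.05   -0.06]
  [ -0.06   -0.12   -0.12    0.89   -0.05   -0.12]
  [ -0.09   -0.04   -0.04   -0.01    0.93   -0.11]
  [ -0.11   -0.11   -0.13   -0.09   -0.06    0.87]
Leontief inverse L = M⁻¹:
  [  1.1906    0.1731    0.0719    0.0656    0.0671    0.0737]
  [  0.1835    1.2074    0.2293    0.2137    0.0722    0.2252]
  [  0.1007    0.1990    1.1870    0.1649    0.0907    0.1458]
  [  0.1563    0.2392    0.2346    1.2078    0.1044    0.2326]
  [  0.1546    0.1078    0.0996    0.0580    1.1039    0.1729]
  [  0.2156    0.2365    0.2466    0.1889    0.1181    1.2450]
Total output x = L · d:
  x_0 = 1.1906·92 + 0.1731·84 + 0.0719·33 + 0.0656·28 + 0.0671·38 + 0.0737·10 = 131.5733
  x_1 = 0.1835·92 + 1.2074·84 + 0.2293·33 + 0.2137·28 + 0.0722·38 + 0.2252·10 = 136.8434
  x_2 = 0.1007·92 + 0.1990·84 + 1.1870·33 + 0.1649·28 + 0.0907·38 + 0.1458·10 = 74.6745
  x_3 = 0.1563·92 + 0.2392·84 + 0.2346·33 + 1.2078·28 + 0.1044·38 + 0.2326·10 = 82.3341
  x_4 = 0.1546·92 + 0.1078·84 + 0.0996·33 + 0.0580·28 + 1.1039·38 + 0.1729·10 = 71.8631
  x_5 = 0.2156·92 + 0.2365·84 + 0.2466·33 + 0.1889·28 + 0.1181·38 + 1.2450·10 = 70.0636

131.5733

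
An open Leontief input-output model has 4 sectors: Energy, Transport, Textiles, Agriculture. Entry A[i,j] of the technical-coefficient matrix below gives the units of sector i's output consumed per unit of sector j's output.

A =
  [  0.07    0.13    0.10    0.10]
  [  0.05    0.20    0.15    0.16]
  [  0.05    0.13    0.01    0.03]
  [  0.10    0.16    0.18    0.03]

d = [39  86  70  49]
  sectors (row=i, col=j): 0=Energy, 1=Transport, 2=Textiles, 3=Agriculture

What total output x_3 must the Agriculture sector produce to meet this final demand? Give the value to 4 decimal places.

102.4483

Form M = I − A:
  [  0.93   -0.13   -0.10   -0.10]
  [ -0.05    0.80   -0.15   -0.16]
  [ -0.05   -0.13    0.99   -0.03]
  [ -0.10   -0.16   -0.18    0.97]
Leontief inverse L = M⁻¹:
  [  1.1151    0.2423    0.1785    0.1605]
  [  0.1134    1.3598    0.2619    0.2441]
  [  0.0757    0.1995    1.0613    0.0735]
  [  0.1477    0.2863    0.2585    1.1014]
Total output x = L · d:
  x_0 = 1.1151·39 + 0.2423·86 + 0.1785·70 + 0.1605·49 = 84.6890
  x_1 = 0.1134·39 + 1.3598·86 + 0.2619·70 + 0.2441·49 = 151.6584
  x_2 = 0.0757·39 + 0.1995·86 + 1.0613·70 + 0.0735·49 = 98.0035
  x_3 = 0.1477·39 + 0.2863·86 + 0.2585·70 + 1.1014·49 = 102.4483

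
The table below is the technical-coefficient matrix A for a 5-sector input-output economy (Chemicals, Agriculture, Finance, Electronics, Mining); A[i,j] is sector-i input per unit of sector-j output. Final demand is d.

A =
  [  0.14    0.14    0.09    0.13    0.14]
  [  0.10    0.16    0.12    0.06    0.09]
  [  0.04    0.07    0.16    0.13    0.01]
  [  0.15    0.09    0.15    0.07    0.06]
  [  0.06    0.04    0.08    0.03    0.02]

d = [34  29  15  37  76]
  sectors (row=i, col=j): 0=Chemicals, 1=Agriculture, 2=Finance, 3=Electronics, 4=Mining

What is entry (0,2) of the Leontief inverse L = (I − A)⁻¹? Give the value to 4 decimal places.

Form M = I − A:
  [  0.86   -0.14   -0.09   -0.13   -0.14]
  [ -0.10    0.84   -0.12   -0.06   -0.09]
  [ -0.04   -0.07    0.84   -0.13   -0.01]
  [ -0.15   -0.09   -0.15    0.93   -0.06]
  [ -0.06   -0.04   -0.08   -0.03    0.98]
Leontief inverse L = M⁻¹:
  [  1.2608    0.2653    0.2357    0.2334    0.2212]
  [  0.1953    1.2666    0.2431    0.1480    0.1558]
  [  0.1158    0.1494    1.2661    0.2046    0.0557]
  [  0.2475    0.1950    0.2745    1.1649    0.1274]
  [  0.1022    0.0861    0.1361    0.0727    1.0488]
Total output x = L · d:
  x_0 = 1.2608·34 + 0.2653·29 + 0.2357·15 + 0.2334·37 + 0.2212·76 = 79.5417
  x_1 = 0.1953·34 + 1.2666·29 + 0.2431·15 + 0.1480·37 + 0.1558·76 = 64.3301
  x_2 = 0.1158·34 + 0.1494·29 + 1.2661·15 + 0.2046·37 + 0.0557·76 = 39.0660
  x_3 = 0.2475·34 + 0.1950·29 + 0.2745·15 + 1.1649·37 + 0.1274·76 = 70.9735
  x_4 = 0.1022·34 + 0.0861·29 + 0.1361·15 + 0.0727·37 + 1.0488·76 = 90.4084

L[0,2] = 0.2357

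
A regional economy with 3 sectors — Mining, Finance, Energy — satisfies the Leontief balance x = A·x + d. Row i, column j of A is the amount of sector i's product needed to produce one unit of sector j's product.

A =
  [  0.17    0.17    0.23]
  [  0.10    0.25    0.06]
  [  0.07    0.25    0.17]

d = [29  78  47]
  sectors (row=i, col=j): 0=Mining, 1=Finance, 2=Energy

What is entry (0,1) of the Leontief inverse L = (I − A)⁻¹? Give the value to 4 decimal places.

L[0,1] = 0.4211

Form M = I − A:
  [  0.83   -0.17   -0.23]
  [ -0.10    0.75   -0.06]
  [ -0.07   -0.25    0.83]
Leontief inverse L = M⁻¹:
  [  1.2882    0.4211    0.3874]
  [  0.1849    1.4267    0.1544]
  [  0.1643    0.4652    1.2840]
Total output x = L · d:
  x_0 = 1.2882·29 + 0.4211·78 + 0.3874·47 = 88.4167
  x_1 = 0.1849·29 + 1.4267·78 + 0.1544·47 = 123.9011
  x_2 = 0.1643·29 + 0.4652·78 + 1.2840·47 = 101.4030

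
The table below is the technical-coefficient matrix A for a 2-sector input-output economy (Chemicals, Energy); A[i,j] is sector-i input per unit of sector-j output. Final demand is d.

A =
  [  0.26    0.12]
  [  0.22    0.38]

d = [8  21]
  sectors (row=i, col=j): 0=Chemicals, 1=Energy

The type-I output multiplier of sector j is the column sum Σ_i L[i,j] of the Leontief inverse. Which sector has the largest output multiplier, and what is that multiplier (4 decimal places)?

Form M = I − A:
  [  0.74   -0.12]
  [ -0.22    0.62]
Leontief inverse L = M⁻¹:
  [  1.4339    0.2775]
  [  0.5088    1.7114]
Total output x = L · d:
  x_0 = 1.4339·8 + 0.2775·21 = 17.2988
  x_1 = 0.5088·8 + 1.7114·21 = 40.0093
Output multipliers (column sums of L):
  Chemicals: 1.9426
  Energy: 1.9889

Energy (1.9889)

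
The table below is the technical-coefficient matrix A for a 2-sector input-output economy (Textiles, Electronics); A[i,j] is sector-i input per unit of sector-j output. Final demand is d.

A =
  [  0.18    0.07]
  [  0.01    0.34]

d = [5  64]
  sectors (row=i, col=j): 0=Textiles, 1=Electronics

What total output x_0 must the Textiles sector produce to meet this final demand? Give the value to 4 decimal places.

Form M = I − A:
  [  0.82   -0.07]
  [ -0.01    0.66]
Leontief inverse L = M⁻¹:
  [  1.2211    0.1295]
  [  0.0185    1.5171]
Total output x = L · d:
  x_0 = 1.2211·5 + 0.1295·64 = 14.3941
  x_1 = 0.0185·5 + 1.5171·64 = 97.1878

14.3941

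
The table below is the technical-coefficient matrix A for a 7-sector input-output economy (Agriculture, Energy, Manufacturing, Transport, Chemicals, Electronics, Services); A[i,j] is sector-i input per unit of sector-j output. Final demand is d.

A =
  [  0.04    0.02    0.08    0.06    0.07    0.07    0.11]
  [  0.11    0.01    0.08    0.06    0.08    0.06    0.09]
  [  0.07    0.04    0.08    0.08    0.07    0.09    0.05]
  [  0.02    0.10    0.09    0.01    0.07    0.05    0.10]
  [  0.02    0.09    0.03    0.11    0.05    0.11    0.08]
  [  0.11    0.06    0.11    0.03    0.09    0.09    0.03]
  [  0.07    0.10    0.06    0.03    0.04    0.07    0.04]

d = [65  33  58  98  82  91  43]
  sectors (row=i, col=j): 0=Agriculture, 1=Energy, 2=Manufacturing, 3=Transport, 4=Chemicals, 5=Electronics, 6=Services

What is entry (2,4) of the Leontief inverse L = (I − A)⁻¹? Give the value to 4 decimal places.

L[2,4] = 0.1317

Form M = I − A:
  [  0.96   -0.02   -0.08   -0.06   -0.07   -0.07   -0.11]
  [ -0.11    0.99   -0.08   -0.06   -0.08   -0.06   -0.09]
  [ -0.07   -0.04    0.92   -0.08   -0.07   -0.09   -0.05]
  [ -0.02   -0.10   -0.09    0.99   -0.07   -0.05   -0.10]
  [ -0.02   -0.09   -0.03   -0.11    0.95   -0.11   -0.08]
  [ -0.11   -0.06   -0.11   -0.03   -0.09    0.91   -0.03]
  [ -0.07   -0.10   -0.06   -0.03   -0.04   -0.07    0.96]
Leontief inverse L = M⁻¹:
  [  1.0932    0.0749    0.1431    0.1054    0.1251    0.1368    0.1654]
  [  0.1647    1.0670    0.1484    0.1109    0.1401    0.1326    0.1540]
  [  0.1269    0.0952    1.1499    0.1293    0.1317    0.1615    0.1129]
  [  0.0773    0.1486    0.1512    1.0581    0.1248    0.1158    0.1549]
  [  0.0820    0.1481    0.1025    0.1557    1.1133    0.1804    0.1433]
  [  0.1731    0.1151    0.1852    0.0884    0.1576    1.1697    0.0992]
  [  0.1233    0.1418    0.1203    0.0733    0.0937    0.1303    1.0949]
Total output x = L · d:
  x_0 = 1.0932·65 + 0.0749·33 + 0.1431·58 + 0.1054·98 + 0.1251·82 + 0.1368·91 + 0.1654·43 = 121.9854
  x_1 = 0.1647·65 + 1.0670·33 + 0.1484·58 + 0.1109·98 + 0.1401·82 + 0.1326·91 + 0.1540·43 = 95.5713
  x_2 = 0.1269·65 + 0.0952·33 + 1.1499·58 + 0.1293·98 + 0.1317·82 + 0.1615·91 + 0.1129·43 = 121.1058
  x_3 = 0.0773·65 + 0.1486·33 + 0.1512·58 + 1.0581·98 + 0.1248·82 + 0.1158·91 + 0.1549·43 = 149.8154
  x_4 = 0.0820·65 + 0.1481·33 + 0.1025·58 + 0.1557·98 + 1.1133·82 + 0.1804·91 + 0.1433·43 = 145.2843
  x_5 = 0.1731·65 + 0.1151·33 + 0.1852·58 + 0.0884·98 + 0.1576·82 + 1.1697·91 + 0.0992·43 = 158.0753
  x_6 = 0.1233·65 + 0.1418·33 + 0.1203·58 + 0.0733·98 + 0.0937·82 + 0.1303·91 + 1.0949·43 = 93.4725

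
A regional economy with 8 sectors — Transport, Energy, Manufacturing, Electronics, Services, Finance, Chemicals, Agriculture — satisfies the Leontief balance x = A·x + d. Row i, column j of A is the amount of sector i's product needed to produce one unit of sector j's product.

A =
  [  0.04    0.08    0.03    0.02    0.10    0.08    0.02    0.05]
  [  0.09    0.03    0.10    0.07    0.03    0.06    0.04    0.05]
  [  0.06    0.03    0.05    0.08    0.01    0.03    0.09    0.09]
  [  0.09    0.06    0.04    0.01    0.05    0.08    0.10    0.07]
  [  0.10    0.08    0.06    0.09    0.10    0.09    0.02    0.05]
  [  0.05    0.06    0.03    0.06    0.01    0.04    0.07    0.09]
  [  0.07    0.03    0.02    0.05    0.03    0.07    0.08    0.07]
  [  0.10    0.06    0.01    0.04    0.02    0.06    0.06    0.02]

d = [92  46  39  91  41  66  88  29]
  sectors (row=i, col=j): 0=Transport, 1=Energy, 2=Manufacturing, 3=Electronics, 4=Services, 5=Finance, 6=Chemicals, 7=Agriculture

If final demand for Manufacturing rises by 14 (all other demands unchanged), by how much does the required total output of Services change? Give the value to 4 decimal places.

1.5053

Form M = I − A:
  [  0.96   -0.08   -0.03   -0.02   -0.10   -0.08   -0.02   -0.05]
  [ -0.09    0.97   -0.10   -0.07   -0.03   -0.06   -0.04   -0.05]
  [ -0.06   -0.03    0.95   -0.08   -0.01   -0.03   -0.09   -0.09]
  [ -0.09   -0.06   -0.04    0.99   -0.05   -0.08   -0.10   -0.07]
  [ -0.10   -0.08   -0.06   -0.09    0.90   -0.09   -0.02   -0.05]
  [ -0.05   -0.06   -0.03   -0.06   -0.01    0.96   -0.07   -0.09]
  [ -0.07   -0.03   -0.02   -0.05   -0.03   -0.07    0.92   -0.07]
  [ -0.10   -0.06   -0.01   -0.04   -0.02   -0.06   -0.06    0.98]
Leontief inverse L = M⁻¹:
  [  1.0988    0.1237    0.0654    0.0635    0.1361    0.1299    0.0617    0.0962]
  [  0.1500    1.0760    0.1335    0.1116    0.0668    0.1126    0.0920    0.1031]
  [  0.1180    0.0715    1.0784    0.1159    0.0425    0.0804    0.1397    0.1365]
  [  0.1542    0.1085    0.0752    1.0560    0.0896    0.1371    0.1507    0.1237]
  [  0.1801    0.1418    0.1075    0.1456    1.1522    0.1606    0.0813    0.1160]
  [  0.1046    0.0985    0.0583    0.0944    0.0396    1.0866    0.1147    0.1325]
  [  0.1244    0.0714    0.0477    0.0858    0.0629    0.1185    1.1246    0.1149]
  [  0.1465    0.0970    0.0376    0.0716    0.0519    0.1036    0.0970    1.0605]
Total output x = L · d:
  x_0 = 1.0988·92 + 0.1237·46 + 0.0654·39 + 0.0635·91 + 0.1361·41 + 0.1299·66 + 0.0617·88 + 0.0962·29 = 137.4718
  x_1 = 0.1500·92 + 1.0760·46 + 0.1335·39 + 0.1116·91 + 0.0668·41 + 0.1126·66 + 0.0920·88 + 0.1031·29 = 99.9154
  x_2 = 0.1180·92 + 0.0715·46 + 1.0784·39 + 0.1159·91 + 0.0425·41 + 0.0804·66 + 0.1397·88 + 0.1365·29 = 90.0424
  x_3 = 0.1542·92 + 0.1085·46 + 0.0752·39 + 1.0560·91 + 0.0896·41 + 0.1371·66 + 0.1507·88 + 0.1237·29 = 147.7767
  x_4 = 0.1801·92 + 0.1418·46 + 0.1075·39 + 0.1456·91 + 1.1522·41 + 0.1606·66 + 0.0813·88 + 0.1160·29 = 108.8886
  x_5 = 0.1046·92 + 0.0985·46 + 0.0583·39 + 0.0944·91 + 0.0396·41 + 1.0866·66 + 0.1147·88 + 0.1325·29 = 112.2897
  x_6 = 0.1244·92 + 0.0714·46 + 0.0477·39 + 0.0858·91 + 0.0629·41 + 0.1185·66 + 1.1246·88 + 0.1149·29 = 137.0974
  x_7 = 0.1465·92 + 0.0970·46 + 0.0376·39 + 0.0716·91 + 0.0519·41 + 0.1036·66 + 0.0970·88 + 1.0605·29 = 74.1782
Δx_4 = L[4,2] · Δd_2 = 0.1075 · 14 = 1.5053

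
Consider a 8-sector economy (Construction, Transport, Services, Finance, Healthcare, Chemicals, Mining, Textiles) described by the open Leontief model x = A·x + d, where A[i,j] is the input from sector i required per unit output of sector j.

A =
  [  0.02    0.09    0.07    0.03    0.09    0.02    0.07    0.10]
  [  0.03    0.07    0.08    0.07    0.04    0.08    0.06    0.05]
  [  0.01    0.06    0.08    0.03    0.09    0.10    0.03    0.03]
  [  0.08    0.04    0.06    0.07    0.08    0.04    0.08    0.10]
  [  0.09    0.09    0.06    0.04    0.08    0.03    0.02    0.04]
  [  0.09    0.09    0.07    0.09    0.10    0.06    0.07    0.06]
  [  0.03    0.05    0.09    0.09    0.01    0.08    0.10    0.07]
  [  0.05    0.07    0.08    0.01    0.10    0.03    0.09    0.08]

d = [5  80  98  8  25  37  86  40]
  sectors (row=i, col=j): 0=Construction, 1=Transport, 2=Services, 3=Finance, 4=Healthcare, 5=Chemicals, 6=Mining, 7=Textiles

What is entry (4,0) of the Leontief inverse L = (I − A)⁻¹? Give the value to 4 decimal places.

Form M = I − A:
  [  0.98   -0.09   -0.07   -0.03   -0.09   -0.02   -0.07   -0.10]
  [ -0.03    0.93   -0.08   -0.07   -0.04   -0.08   -0.06   -0.05]
  [ -0.01   -0.06    0.92   -0.03   -0.09   -0.10   -0.03   -0.03]
  [ -0.08   -0.04   -0.06    0.93   -0.08   -0.04   -0.08   -0.10]
  [ -0.09   -0.09   -0.06   -0.04    0.92   -0.03   -0.02   -0.04]
  [ -0.09   -0.09   -0.07   -0.09   -0.10    0.94   -0.07   -0.06]
  [ -0.03   -0.05   -0.09   -0.09   -0.01   -0.08    0.90   -0.07]
  [ -0.05   -0.07   -0.08   -0.01   -0.10   -0.03   -0.09    0.92]
Leontief inverse L = M⁻¹:
  [  1.0669    0.1577    0.1429    0.0795    0.1592    0.0760    0.1307    0.1597]
  [  0.0788    1.1372    0.1524    0.1242    0.1113    0.1375    0.1224    0.1120]
  [  0.0566    0.1228    1.1437    0.0780    0.1557    0.1511    0.0810    0.0814]
  [  0.1344    0.1170    0.1418    1.1261    0.1613    0.0994    0.1517    0.1730]
  [  0.1326    0.1544    0.1254    0.0850    1.1462    0.0789    0.0736    0.0967]
  [  0.1532    0.1788    0.1630    0.1573    0.1923    1.1297    0.1496    0.1422]
  [  0.0817    0.1210    0.1698    0.1497    0.0864    0.1434    1.1715    0.1395]
  [  0.0978    0.1415    0.1559    0.0618    0.1717    0.0882    0.1526    1.1419]
Total output x = L · d:
  x_0 = 1.0669·5 + 0.1577·80 + 0.1429·98 + 0.0795·8 + 0.1592·25 + 0.0760·37 + 0.1307·86 + 0.1597·40 = 57.0123
  x_1 = 0.0788·5 + 1.1372·80 + 0.1524·98 + 0.1242·8 + 0.1113·25 + 0.1375·37 + 0.1224·86 + 0.1120·40 = 130.1739
  x_2 = 0.0566·5 + 0.1228·80 + 1.1437·98 + 0.0780·8 + 0.1557·25 + 0.1511·37 + 0.0810·86 + 0.0814·40 = 142.5140
  x_3 = 0.1344·5 + 0.1170·80 + 0.1418·98 + 1.1261·8 + 0.1613·25 + 0.0994·37 + 0.1517·86 + 0.1730·40 = 60.6125
  x_4 = 0.1326·5 + 0.1544·80 + 0.1254·98 + 0.0850·8 + 1.1462·25 + 0.0789·37 + 0.0736·86 + 0.0967·40 = 67.7586
  x_5 = 0.1532·5 + 0.1788·80 + 0.1630·98 + 0.1573·8 + 0.1923·25 + 1.1297·37 + 0.1496·86 + 0.1422·40 = 97.4582
  x_6 = 0.0817·5 + 0.1210·80 + 0.1698·98 + 0.1497·8 + 0.0864·25 + 0.1434·37 + 1.1715·86 + 0.1395·40 = 141.7228
  x_7 = 0.0978·5 + 0.1415·80 + 0.1559·98 + 0.0618·8 + 0.1717·25 + 0.0882·37 + 0.1526·86 + 1.1419·40 = 93.9399

L[4,0] = 0.1326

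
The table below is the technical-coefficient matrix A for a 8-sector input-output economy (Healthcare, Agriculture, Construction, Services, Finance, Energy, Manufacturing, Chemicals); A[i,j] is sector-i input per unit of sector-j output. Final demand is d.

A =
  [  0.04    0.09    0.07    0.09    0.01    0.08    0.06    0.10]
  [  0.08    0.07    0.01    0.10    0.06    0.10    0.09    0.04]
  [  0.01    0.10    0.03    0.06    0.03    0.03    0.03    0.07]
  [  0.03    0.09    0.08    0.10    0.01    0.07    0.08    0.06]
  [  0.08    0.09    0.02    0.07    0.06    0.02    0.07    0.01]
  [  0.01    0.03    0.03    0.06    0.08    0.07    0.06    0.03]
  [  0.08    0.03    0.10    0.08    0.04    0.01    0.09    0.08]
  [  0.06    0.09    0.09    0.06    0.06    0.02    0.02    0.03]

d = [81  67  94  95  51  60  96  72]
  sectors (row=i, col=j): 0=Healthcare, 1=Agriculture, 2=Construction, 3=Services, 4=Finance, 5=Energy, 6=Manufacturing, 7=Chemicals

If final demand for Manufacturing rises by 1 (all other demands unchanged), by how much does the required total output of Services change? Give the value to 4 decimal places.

0.1433

Form M = I − A:
  [  0.96   -0.09   -0.07   -0.09   -0.01   -0.08   -0.06   -0.10]
  [ -0.08    0.93   -0.01   -0.10   -0.06   -0.10   -0.09   -0.04]
  [ -0.01   -0.10    0.97   -0.06   -0.03   -0.03   -0.03   -0.07]
  [ -0.03   -0.09   -0.08    0.90   -0.01   -0.07   -0.08   -0.06]
  [ -0.08   -0.09   -0.02   -0.07    0.94   -0.02   -0.07   -0.01]
  [ -0.01   -0.03   -0.03   -0.06   -0.08    0.93   -0.06   -0.03]
  [ -0.08   -0.03   -0.10   -0.08   -0.04   -0.01    0.91   -0.08]
  [ -0.06   -0.09   -0.09   -0.06   -0.06   -0.02   -0.02    0.97]
Leontief inverse L = M⁻¹:
  [  1.0877    0.1637    0.1264    0.1697    0.0543    0.1338    0.1234    0.1534]
  [  0.1315    1.1429    0.0689    0.1840    0.1048    0.1563    0.1606    0.0962]
  [  0.0458    0.1507    1.0660    0.1152    0.0609    0.0675    0.0746    0.1039]
  [  0.0762    0.1603    0.1344    1.1779    0.0516    0.1219    0.1433    0.1131]
  [  0.1232    0.1495    0.0646    0.1376    1.0927    0.0652    0.1267    0.0558]
  [  0.0443    0.0783    0.0665    0.1134    0.1112    1.1031    0.1055    0.0636]
  [  0.1263    0.1036    0.1573    0.1555    0.0769    0.0557    1.1489    0.1355]
  [  0.0996    0.1531    0.1300    0.1252    0.0934    0.0645    0.0720    1.0735]
Total output x = L · d:
  x_0 = 1.0877·81 + 0.1637·67 + 0.1264·94 + 0.1697·95 + 0.0543·51 + 0.1338·60 + 0.1234·96 + 0.1534·72 = 160.7558
  x_1 = 0.1315·81 + 1.1429·67 + 0.0689·94 + 0.1840·95 + 0.1048·51 + 0.1563·60 + 0.1606·96 + 0.0962·72 = 148.2502
  x_2 = 0.0458·81 + 0.1507·67 + 1.0660·94 + 0.1152·95 + 0.0609·51 + 0.0675·60 + 0.0746·96 + 0.1039·72 = 146.7449
  x_3 = 0.0762·81 + 0.1603·67 + 0.1344·94 + 1.1779·95 + 0.0516·51 + 0.1219·60 + 0.1433·96 + 0.1131·72 = 173.2944
  x_4 = 0.1232·81 + 0.1495·67 + 0.0646·94 + 0.1376·95 + 1.0927·51 + 0.0652·60 + 0.1267·96 + 0.0558·72 = 114.9506
  x_5 = 0.0443·81 + 0.0783·67 + 0.0665·94 + 0.1134·95 + 0.1112·51 + 1.1031·60 + 0.1055·96 + 0.0636·72 = 112.4223
  x_6 = 0.1263·81 + 0.1036·67 + 0.1573·94 + 0.1555·95 + 0.0769·51 + 0.0557·60 + 1.1489·96 + 0.1355·72 = 174.0554
  x_7 = 0.0996·81 + 0.1531·67 + 0.1300·94 + 0.1252·95 + 0.0934·51 + 0.0645·60 + 0.0720·96 + 1.0735·72 = 135.2775
Δx_3 = L[3,6] · Δd_6 = 0.1433 · 1 = 0.1433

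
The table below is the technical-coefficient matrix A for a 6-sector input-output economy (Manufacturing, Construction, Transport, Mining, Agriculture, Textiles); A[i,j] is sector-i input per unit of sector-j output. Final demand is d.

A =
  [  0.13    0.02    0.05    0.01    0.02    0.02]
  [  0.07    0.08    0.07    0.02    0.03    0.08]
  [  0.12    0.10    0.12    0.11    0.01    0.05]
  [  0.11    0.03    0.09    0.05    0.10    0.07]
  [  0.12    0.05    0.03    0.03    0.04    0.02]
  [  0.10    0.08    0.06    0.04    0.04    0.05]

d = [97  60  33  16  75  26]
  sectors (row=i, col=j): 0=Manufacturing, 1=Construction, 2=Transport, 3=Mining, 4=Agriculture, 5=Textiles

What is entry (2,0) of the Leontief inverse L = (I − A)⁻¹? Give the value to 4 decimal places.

L[2,0] = 0.2097

Form M = I − A:
  [  0.87   -0.02   -0.05   -0.01   -0.02   -0.02]
  [ -0.07    0.92   -0.07   -0.02   -0.03   -0.08]
  [ -0.12   -0.10    0.88   -0.11   -0.01   -0.05]
  [ -0.11   -0.03   -0.09    0.95   -0.10   -0.07]
  [ -0.12   -0.05   -0.03   -0.03    0.96   -0.02]
  [ -0.10   -0.08   -0.06   -0.04   -0.04    0.95]
Leontief inverse L = M⁻¹:
  [  1.1743    0.0392    0.0757    0.0244    0.0305    0.0344]
  [  0.1291    1.1149    0.1094    0.0435    0.0476    0.1066]
  [  0.2097    0.1480    1.1827    0.1474    0.0404    0.0908]
  [  0.1897    0.0697    0.1378    1.0802    0.1242    0.0993]
  [  0.1694    0.0721    0.0585    0.0450    1.0543    0.0382]
  [  0.1628    0.1133    0.1001    0.0629    0.0594    1.0768]
Total output x = L · d:
  x_0 = 1.1743·97 + 0.0392·60 + 0.0757·33 + 0.0244·16 + 0.0305·75 + 0.0344·26 = 122.3235
  x_1 = 0.1291·97 + 1.1149·60 + 0.1094·33 + 0.0435·16 + 0.0476·75 + 0.1066·26 = 90.0676
  x_2 = 0.2097·97 + 0.1480·60 + 1.1827·33 + 0.1474·16 + 0.0404·75 + 0.0908·26 = 76.0035
  x_3 = 0.1897·97 + 0.0697·60 + 0.1378·33 + 1.0802·16 + 0.1242·75 + 0.0993·26 = 56.3166
  x_4 = 0.1694·97 + 0.0721·60 + 0.0585·33 + 0.0450·16 + 1.0543·75 + 0.0382·26 = 103.4781
  x_5 = 0.1628·97 + 0.1133·60 + 0.1001·33 + 0.0629·16 + 0.0594·75 + 1.0768·26 = 59.3576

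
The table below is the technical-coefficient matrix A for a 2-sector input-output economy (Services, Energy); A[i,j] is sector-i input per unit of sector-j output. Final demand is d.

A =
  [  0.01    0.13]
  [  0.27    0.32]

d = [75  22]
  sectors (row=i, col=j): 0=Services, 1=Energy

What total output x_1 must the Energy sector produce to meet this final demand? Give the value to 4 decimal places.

65.8674

Form M = I − A:
  [  0.99   -0.13]
  [ -0.27    0.68]
Leontief inverse L = M⁻¹:
  [  1.0657    0.2037]
  [  0.4231    1.5515]
Total output x = L · d:
  x_0 = 1.0657·75 + 0.2037·22 = 84.4068
  x_1 = 0.4231·75 + 1.5515·22 = 65.8674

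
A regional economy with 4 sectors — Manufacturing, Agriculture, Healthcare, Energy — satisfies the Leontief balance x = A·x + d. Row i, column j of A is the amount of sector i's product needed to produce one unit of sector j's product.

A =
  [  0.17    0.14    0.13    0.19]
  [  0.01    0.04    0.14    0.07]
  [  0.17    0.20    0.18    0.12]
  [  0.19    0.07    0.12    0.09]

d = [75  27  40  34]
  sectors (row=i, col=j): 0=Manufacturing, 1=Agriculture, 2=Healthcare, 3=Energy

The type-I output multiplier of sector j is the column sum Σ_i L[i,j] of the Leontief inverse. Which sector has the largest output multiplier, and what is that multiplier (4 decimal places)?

Form M = I − A:
  [  0.83   -0.14   -0.13   -0.19]
  [ -0.01    0.96   -0.14   -0.07]
  [ -0.17   -0.20    0.82   -0.12]
  [ -0.19   -0.07   -0.12    0.91]
Leontief inverse L = M⁻¹:
  [  1.3518    0.2878    0.3140    0.3458]
  [  0.0898    1.1111    0.2235    0.1337]
  [  0.3512    0.3589    1.3778    0.2826]
  [  0.3355    0.1929    0.2645    1.2187]
Total output x = L · d:
  x_0 = 1.3518·75 + 0.2878·27 + 0.3140·40 + 0.3458·34 = 133.4702
  x_1 = 0.0898·75 + 1.1111·27 + 0.2235·40 + 0.1337·34 = 50.2155
  x_2 = 0.3512·75 + 0.3589·27 + 1.3778·40 + 0.2826·34 = 100.7543
  x_3 = 0.3355·75 + 0.1929·27 + 0.2645·40 + 1.2187·34 = 82.3790
Output multipliers (column sums of L):
  Manufacturing: 2.1282
  Agriculture: 1.9506
  Healthcare: 2.1798
  Energy: 1.9807

Healthcare (2.1798)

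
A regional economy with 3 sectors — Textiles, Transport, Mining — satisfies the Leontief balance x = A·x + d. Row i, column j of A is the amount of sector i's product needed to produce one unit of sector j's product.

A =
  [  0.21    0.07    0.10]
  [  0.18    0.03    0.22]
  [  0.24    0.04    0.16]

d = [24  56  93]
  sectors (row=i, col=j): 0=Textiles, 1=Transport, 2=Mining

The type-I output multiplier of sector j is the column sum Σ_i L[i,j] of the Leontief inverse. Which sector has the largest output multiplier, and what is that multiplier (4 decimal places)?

Textiles (2.0887)

Form M = I − A:
  [  0.79   -0.07   -0.10]
  [ -0.18    0.97   -0.22]
  [ -0.24   -0.04    0.84]
Leontief inverse L = M⁻¹:
  [  1.3468    0.1049    0.1878]
  [  0.3409    1.0687    0.3205]
  [  0.4010    0.0809    1.2594]
Total output x = L · d:
  x_0 = 1.3468·24 + 0.1049·56 + 0.1878·93 = 55.6662
  x_1 = 0.3409·24 + 1.0687·56 + 0.3205·93 = 97.8361
  x_2 = 0.4010·24 + 0.0809·56 + 1.2594·93 = 131.2778
Output multipliers (column sums of L):
  Textiles: 2.0887
  Transport: 1.2546
  Mining: 1.7677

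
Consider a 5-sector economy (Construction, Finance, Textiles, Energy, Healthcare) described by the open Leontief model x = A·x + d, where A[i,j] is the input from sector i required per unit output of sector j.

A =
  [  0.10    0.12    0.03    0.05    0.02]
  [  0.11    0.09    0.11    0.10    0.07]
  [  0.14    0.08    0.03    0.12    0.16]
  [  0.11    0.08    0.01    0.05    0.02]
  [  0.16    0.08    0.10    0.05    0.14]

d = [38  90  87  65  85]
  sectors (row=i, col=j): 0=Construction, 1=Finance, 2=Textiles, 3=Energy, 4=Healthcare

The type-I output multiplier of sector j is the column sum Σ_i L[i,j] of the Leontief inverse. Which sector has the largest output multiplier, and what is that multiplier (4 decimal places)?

Form M = I − A:
  [  0.90   -0.12   -0.03   -0.05   -0.02]
  [ -0.11    0.91   -0.11   -0.10   -0.07]
  [ -0.14   -0.08    0.97   -0.12   -0.16]
  [ -0.11   -0.08   -0.01    0.95   -0.02]
  [ -0.16   -0.08   -0.10   -0.05    0.86]
Leontief inverse L = M⁻¹:
  [  1.1624    0.1714    0.0619    0.0899    0.0546]
  [  0.2095    1.1658    0.1539    0.1601    0.1321]
  [  0.2501    0.1636    1.0822    0.1789    0.2246]
  [  0.1606    0.1232    0.0348    1.0808    0.0454]
  [  0.2742    0.1665    0.1537    0.1153    1.2140]
Total output x = L · d:
  x_0 = 1.1624·38 + 0.1714·90 + 0.0619·87 + 0.0899·65 + 0.0546·85 = 75.4760
  x_1 = 0.2095·38 + 1.1658·90 + 0.1539·87 + 0.1601·65 + 0.1321·85 = 147.9116
  x_2 = 0.2501·38 + 0.1636·90 + 1.0822·87 + 0.1789·65 + 0.2246·85 = 149.1064
  x_3 = 0.1606·38 + 0.1232·90 + 0.0348·87 + 1.0808·65 + 0.0454·85 = 94.3322
  x_4 = 0.2742·38 + 0.1665·90 + 0.1537·87 + 0.1153·65 + 1.2140·85 = 149.4609
Output multipliers (column sums of L):
  Construction: 2.0568
  Finance: 1.7906
  Textiles: 1.4866
  Energy: 1.6251
  Healthcare: 1.6707

Construction (2.0568)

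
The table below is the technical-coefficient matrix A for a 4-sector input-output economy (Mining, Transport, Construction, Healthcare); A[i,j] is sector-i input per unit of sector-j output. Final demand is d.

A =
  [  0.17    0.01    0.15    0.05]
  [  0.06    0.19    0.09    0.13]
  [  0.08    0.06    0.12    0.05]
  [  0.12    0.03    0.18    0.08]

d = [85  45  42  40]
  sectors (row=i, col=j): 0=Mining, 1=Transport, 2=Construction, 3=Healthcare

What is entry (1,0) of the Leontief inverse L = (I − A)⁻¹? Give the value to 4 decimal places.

L[1,0] = 0.1377

Form M = I − A:
  [  0.83   -0.01   -0.15   -0.05]
  [ -0.06    0.81   -0.09   -0.13]
  [ -0.08   -0.06    0.88   -0.05]
  [ -0.12   -0.03   -0.18    0.92]
Leontief inverse L = M⁻¹:
  [  1.2422    0.0357    0.2328    0.0852]
  [  0.1377    1.2577    0.1921    0.1957]
  [  0.1333    0.0926    1.1859    0.0848]
  [  0.1926    0.0638    0.2687    1.1210]
Total output x = L · d:
  x_0 = 1.2422·85 + 0.0357·45 + 0.2328·42 + 0.0852·40 = 120.3788
  x_1 = 0.1377·85 + 1.2577·45 + 0.1921·42 + 0.1957·40 = 84.2009
  x_2 = 0.1333·85 + 0.0926·45 + 1.1859·42 + 0.0848·40 = 68.6939
  x_3 = 0.1926·85 + 0.0638·45 + 0.2687·42 + 1.1210·40 = 75.3656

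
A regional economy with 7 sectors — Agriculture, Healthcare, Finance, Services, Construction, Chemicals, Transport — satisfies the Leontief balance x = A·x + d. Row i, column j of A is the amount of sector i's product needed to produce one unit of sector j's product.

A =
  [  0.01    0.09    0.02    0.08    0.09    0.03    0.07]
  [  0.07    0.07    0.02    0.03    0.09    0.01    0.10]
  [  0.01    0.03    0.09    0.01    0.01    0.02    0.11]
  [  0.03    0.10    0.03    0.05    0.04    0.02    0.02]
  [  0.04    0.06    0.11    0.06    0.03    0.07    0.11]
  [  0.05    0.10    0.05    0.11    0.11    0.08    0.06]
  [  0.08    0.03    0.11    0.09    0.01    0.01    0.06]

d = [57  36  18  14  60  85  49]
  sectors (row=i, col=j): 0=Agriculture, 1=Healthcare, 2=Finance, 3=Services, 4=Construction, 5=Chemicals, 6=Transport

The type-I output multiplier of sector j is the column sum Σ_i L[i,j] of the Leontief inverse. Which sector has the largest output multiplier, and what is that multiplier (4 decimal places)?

Transport (1.8741)

Form M = I − A:
  [  0.99   -0.09   -0.02   -0.08   -0.09   -0.03   -0.07]
  [ -0.07    0.93   -0.02   -0.03   -0.09   -0.01   -0.10]
  [ -0.01   -0.03    0.91   -0.01   -0.01   -0.02   -0.11]
  [ -0.03   -0.10   -0.03    0.95   -0.04   -0.02   -0.02]
  [ -0.04   -0.06   -0.11   -0.06    0.97   -0.07   -0.11]
  [ -0.05   -0.10   -0.05   -0.11   -0.11    0.92   -0.06]
  [ -0.08   -0.03   -0.11   -0.09   -0.01   -0.01    0.94]
Leontief inverse L = M⁻¹:
  [  1.0406    0.1323    0.0614    0.1171    0.1212    0.0498    0.1186]
  [  0.0997    1.1102    0.0632    0.0693    0.1206    0.0290    0.1504]
  [  0.0304    0.0526    1.1242    0.0349    0.0257    0.0303    0.1451]
  [  0.0515    0.1321    0.0563    1.0752    0.0663    0.0334    0.0572]
  [  0.0738    0.1078    0.1618    0.1053    1.0660    0.0923    0.1688]
  [  0.0907    0.1639    0.1070    0.1649    0.1589    1.1111    0.1297]
  [  0.1020    0.0684    0.1470    0.1221    0.0365    0.0247    1.1044]
Total output x = L · d:
  x_0 = 1.0406·57 + 0.1323·36 + 0.0614·18 + 0.1171·14 + 0.1212·60 + 0.0498·85 + 0.1186·49 = 84.1294
  x_1 = 0.0997·57 + 1.1102·36 + 0.0632·18 + 0.0693·14 + 0.1206·60 + 0.0290·85 + 0.1504·49 = 64.8300
  x_2 = 0.0304·57 + 0.0526·36 + 1.1242·18 + 0.0349·14 + 0.0257·60 + 0.0303·85 + 0.1451·49 = 35.5739
  x_3 = 0.0515·57 + 0.1321·36 + 0.0563·18 + 1.0752·14 + 0.0663·60 + 0.0334·85 + 0.0572·49 = 33.3787
  x_4 = 0.0738·57 + 0.1078·36 + 0.1618·18 + 0.1053·14 + 1.0660·60 + 0.0923·85 + 0.1688·49 = 92.5559
  x_5 = 0.0907·57 + 0.1639·36 + 0.1070·18 + 0.1649·14 + 0.1589·60 + 1.1111·85 + 0.1297·49 = 125.6339
  x_6 = 0.1020·57 + 0.0684·36 + 0.1470·18 + 0.1221·14 + 0.0365·60 + 0.0247·85 + 1.1044·49 = 71.0365
Output multipliers (column sums of L):
  Agriculture: 1.4887
  Healthcare: 1.7672
  Finance: 1.7208
  Services: 1.6889
  Construction: 1.5952
  Chemicals: 1.3706
  Transport: 1.8741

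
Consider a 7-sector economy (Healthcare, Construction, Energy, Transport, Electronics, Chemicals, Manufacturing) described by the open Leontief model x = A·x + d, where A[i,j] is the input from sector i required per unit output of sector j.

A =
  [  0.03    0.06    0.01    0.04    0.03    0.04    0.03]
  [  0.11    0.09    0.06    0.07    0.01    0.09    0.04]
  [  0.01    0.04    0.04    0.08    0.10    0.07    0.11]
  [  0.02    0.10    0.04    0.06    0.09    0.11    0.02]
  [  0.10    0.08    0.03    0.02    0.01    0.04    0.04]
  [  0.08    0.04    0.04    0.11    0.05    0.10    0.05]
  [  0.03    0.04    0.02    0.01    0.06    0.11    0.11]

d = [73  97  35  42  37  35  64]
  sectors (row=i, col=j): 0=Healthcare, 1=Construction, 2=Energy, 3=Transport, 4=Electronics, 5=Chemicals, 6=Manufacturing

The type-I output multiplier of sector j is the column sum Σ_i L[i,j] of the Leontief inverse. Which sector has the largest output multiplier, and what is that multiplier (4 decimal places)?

Form M = I − A:
  [  0.97   -0.06   -0.01   -0.04   -0.03   -0.04   -0.03]
  [ -0.11    0.91   -0.06   -0.07   -0.01   -0.09   -0.04]
  [ -0.01   -0.04    0.96   -0.08   -0.10   -0.07   -0.11]
  [ -0.02   -0.10   -0.04    0.94   -0.09   -0.11   -0.02]
  [ -0.10   -0.08   -0.03   -0.02    0.99   -0.04   -0.04]
  [ -0.08   -0.04   -0.04   -0.11   -0.05    0.90   -0.05]
  [ -0.03   -0.04   -0.02   -0.01   -0.06   -0.11    0.89]
Leontief inverse L = M⁻¹:
  [  1.0550    0.0873    0.0247    0.0637    0.0479    0.0736    0.0503]
  [  0.1529    1.1405    0.0874    0.1188    0.0485    0.1542    0.0807]
  [  0.0534    0.0882    1.0658    0.1197    0.1371    0.1336    0.1539]
  [  0.0692    0.1501    0.0684    1.1070    0.1233    0.1712    0.0576]
  [  0.1296    0.1135    0.0476    0.0502    1.0327    0.0811    0.0674]
  [  0.1224    0.0913    0.0667    0.1569    0.0899    1.1650    0.0895]
  [  0.0683    0.0768    0.0409    0.0454    0.0890    0.1638    1.1486]
Total output x = L · d:
  x_0 = 1.0550·73 + 0.0873·97 + 0.0247·35 + 0.0637·42 + 0.0479·37 + 0.0736·35 + 0.0503·64 = 96.5818
  x_1 = 0.1529·73 + 1.1405·97 + 0.0874·35 + 0.1188·42 + 0.0485·37 + 0.1542·35 + 0.0807·64 = 142.1934
  x_2 = 0.0534·73 + 0.0882·97 + 1.0658·35 + 0.1197·42 + 0.1371·37 + 0.1336·35 + 0.1539·64 = 74.3812
  x_3 = 0.0692·73 + 0.1501·97 + 0.0684·35 + 1.1070·42 + 0.1233·37 + 0.1712·35 + 0.0576·64 = 82.7414
  x_4 = 0.1296·73 + 0.1135·97 + 0.0476·35 + 0.0502·42 + 1.0327·37 + 0.0811·35 + 0.0674·64 = 69.6101
  x_5 = 0.1224·73 + 0.0913·97 + 0.0667·35 + 0.1569·42 + 0.0899·37 + 1.1650·35 + 0.0895·64 = 76.5412
  x_6 = 0.0683·73 + 0.0768·97 + 0.0409·35 + 0.0454·42 + 0.0890·37 + 0.1638·35 + 1.1486·64 = 98.3105
Output multipliers (column sums of L):
  Healthcare: 1.6507
  Construction: 1.7477
  Energy: 1.4016
  Transport: 1.6617
  Electronics: 1.5684
  Chemicals: 1.9425
  Manufacturing: 1.6480

Chemicals (1.9425)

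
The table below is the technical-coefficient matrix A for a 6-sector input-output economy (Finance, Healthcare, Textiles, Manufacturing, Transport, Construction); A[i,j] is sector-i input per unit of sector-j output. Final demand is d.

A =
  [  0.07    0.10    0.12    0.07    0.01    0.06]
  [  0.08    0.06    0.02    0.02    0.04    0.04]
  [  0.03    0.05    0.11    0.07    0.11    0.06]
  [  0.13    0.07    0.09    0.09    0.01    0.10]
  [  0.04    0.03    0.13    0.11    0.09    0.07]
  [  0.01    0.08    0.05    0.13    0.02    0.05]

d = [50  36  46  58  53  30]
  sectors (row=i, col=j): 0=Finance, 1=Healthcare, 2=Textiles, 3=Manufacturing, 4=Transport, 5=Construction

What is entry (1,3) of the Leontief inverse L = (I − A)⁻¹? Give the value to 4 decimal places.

Form M = I − A:
  [  0.93   -0.10   -0.12   -0.07   -0.01   -0.06]
  [ -0.08    0.94   -0.02   -0.02   -0.04   -0.04]
  [ -0.03   -0.05    0.89   -0.07   -0.11   -0.06]
  [ -0.13   -0.07   -0.09    0.91   -0.01   -0.10]
  [ -0.04   -0.03   -0.13   -0.11    0.91   -0.07]
  [ -0.01   -0.08   -0.05   -0.13   -0.02    0.95]
Leontief inverse L = M⁻¹:
  [  1.1139    0.1474    0.1782    0.1228    0.0439    0.1040]
  [  0.1061    1.0895    0.0563    0.0529    0.0579    0.0660]
  [  0.0721    0.0941    1.1769    0.1318    0.1510    0.1078]
  [  0.1810    0.1280    0.1588    1.1547    0.0428    0.1516]
  [  0.0886    0.0803    0.2043    0.1790    1.1328    0.1242]
  [  0.0511    0.1175    0.0946    0.1745    0.0430    1.0883]
Total output x = L · d:
  x_0 = 1.1139·50 + 0.1474·36 + 0.1782·46 + 0.1228·58 + 0.0439·53 + 0.1040·30 = 81.7601
  x_1 = 0.1061·50 + 1.0895·36 + 0.0563·46 + 0.0529·58 + 0.0579·53 + 0.0660·30 = 55.2317
  x_2 = 0.0721·50 + 0.0941·36 + 1.1769·46 + 0.1318·58 + 0.1510·53 + 0.1078·30 = 80.0141
  x_3 = 0.1810·50 + 0.1280·36 + 0.1588·46 + 1.1547·58 + 0.0428·53 + 0.1516·30 = 94.7505
  x_4 = 0.0886·50 + 0.0803·36 + 0.2043·46 + 0.1790·58 + 1.1328·53 + 0.1242·30 = 90.8620
  x_5 = 0.0511·50 + 0.1175·36 + 0.0946·46 + 0.1745·58 + 0.0430·53 + 1.0883·30 = 56.1807

L[1,3] = 0.0529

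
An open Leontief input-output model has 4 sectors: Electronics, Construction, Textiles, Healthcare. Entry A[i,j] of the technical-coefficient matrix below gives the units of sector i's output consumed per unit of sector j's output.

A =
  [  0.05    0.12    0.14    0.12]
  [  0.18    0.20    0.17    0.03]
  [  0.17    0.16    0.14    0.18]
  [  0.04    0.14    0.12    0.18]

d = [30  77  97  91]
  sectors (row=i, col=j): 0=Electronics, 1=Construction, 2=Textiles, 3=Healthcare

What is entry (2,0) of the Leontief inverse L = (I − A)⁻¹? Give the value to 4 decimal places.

L[2,0] = 0.3268

Form M = I − A:
  [  0.95   -0.12   -0.14   -0.12]
  [ -0.18    0.80   -0.17   -0.03]
  [ -0.17   -0.16    0.86   -0.18]
  [ -0.04   -0.14   -0.12    0.82]
Leontief inverse L = M⁻¹:
  [  1.1639    0.2722    0.2769    0.2411]
  [  0.3374    1.4034    0.3573    0.1792]
  [  0.3268    0.3795    1.3407    0.3560]
  [  0.1622    0.3084    0.2707    1.3140]
Total output x = L · d:
  x_0 = 1.1639·30 + 0.2722·77 + 0.2769·97 + 0.2411·91 = 104.6700
  x_1 = 0.3374·30 + 1.4034·77 + 0.3573·97 + 0.1792·91 = 169.1533
  x_2 = 0.3268·30 + 0.3795·77 + 1.3407·97 + 0.3560·91 = 201.4631
  x_3 = 0.1622·30 + 0.3084·77 + 0.2707·97 + 1.3140·91 = 174.4437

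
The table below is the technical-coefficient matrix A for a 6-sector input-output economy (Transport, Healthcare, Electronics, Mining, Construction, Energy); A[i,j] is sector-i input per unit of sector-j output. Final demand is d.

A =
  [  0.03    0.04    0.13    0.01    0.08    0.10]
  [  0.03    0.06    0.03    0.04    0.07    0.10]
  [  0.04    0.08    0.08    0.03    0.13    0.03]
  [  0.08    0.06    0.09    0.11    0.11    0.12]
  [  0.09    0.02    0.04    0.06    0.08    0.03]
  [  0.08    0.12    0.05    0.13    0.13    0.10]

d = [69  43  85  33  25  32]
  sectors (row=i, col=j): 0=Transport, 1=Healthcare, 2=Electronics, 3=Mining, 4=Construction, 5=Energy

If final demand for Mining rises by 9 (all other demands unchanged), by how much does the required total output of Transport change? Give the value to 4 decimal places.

0.4802

Form M = I − A:
  [  0.97   -0.04   -0.13   -0.01   -0.08   -0.10]
  [ -0.03    0.94   -0.03   -0.04   -0.07   -0.10]
  [ -0.04   -0.08    0.92   -0.03   -0.13   -0.03]
  [ -0.08   -0.06   -0.09    0.89   -0.11   -0.12]
  [ -0.09   -0.02   -0.04   -0.06    0.92   -0.03]
  [ -0.08   -0.12   -0.05   -0.13   -0.13    0.90]
Leontief inverse L = M⁻¹:
  [  1.0713    0.0857    0.1739    0.0534    0.1513    0.1465]
  [  0.0678    1.0993    0.0672    0.0827    0.1297    0.1473]
  [  0.0795    0.1168    1.1211    0.0678    0.1929    0.0746]
  [  0.1441    0.1251    0.1600    1.1798    0.2139    0.1997]
  [  0.1239    0.0516    0.0816    0.0935    1.1346    0.0725]
  [  0.1474    0.1862    0.1216    0.2035    0.2363    1.1872]
Total output x = L · d:
  x_0 = 1.0713·69 + 0.0857·43 + 0.1739·85 + 0.0534·33 + 0.1513·25 + 0.1465·32 = 102.6208
  x_1 = 0.0678·69 + 1.0993·43 + 0.0672·85 + 0.0827·33 + 0.1297·25 + 0.1473·32 = 68.3360
  x_2 = 0.0795·69 + 0.1168·43 + 1.1211·85 + 0.0678·33 + 0.1929·25 + 0.0746·32 = 115.2454
  x_3 = 0.1441·69 + 0.1251·43 + 0.1600·85 + 1.1798·33 + 0.2139·25 + 0.1997·32 = 79.5951
  x_4 = 0.1239·69 + 0.0516·43 + 0.0816·85 + 0.0935·33 + 1.1346·25 + 0.0725·32 = 51.4803
  x_5 = 0.1474·69 + 0.1862·43 + 0.1216·85 + 0.2035·33 + 0.2363·25 + 1.1872·32 = 79.1245
Δx_0 = L[0,3] · Δd_3 = 0.0534 · 9 = 0.4802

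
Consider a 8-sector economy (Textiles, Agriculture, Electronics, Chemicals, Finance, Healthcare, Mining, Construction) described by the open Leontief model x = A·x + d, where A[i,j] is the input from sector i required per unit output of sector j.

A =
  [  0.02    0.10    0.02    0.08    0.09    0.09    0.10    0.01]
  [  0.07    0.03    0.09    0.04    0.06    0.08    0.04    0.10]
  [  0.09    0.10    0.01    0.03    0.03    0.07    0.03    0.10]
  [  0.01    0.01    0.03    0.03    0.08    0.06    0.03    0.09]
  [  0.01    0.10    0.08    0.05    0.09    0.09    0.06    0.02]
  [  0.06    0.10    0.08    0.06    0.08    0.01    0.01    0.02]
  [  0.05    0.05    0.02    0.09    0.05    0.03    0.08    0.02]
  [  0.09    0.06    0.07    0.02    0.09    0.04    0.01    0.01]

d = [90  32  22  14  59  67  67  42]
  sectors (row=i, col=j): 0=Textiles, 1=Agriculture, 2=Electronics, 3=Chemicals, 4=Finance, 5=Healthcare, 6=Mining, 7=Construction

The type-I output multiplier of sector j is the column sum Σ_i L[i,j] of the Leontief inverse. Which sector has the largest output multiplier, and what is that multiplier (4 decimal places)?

Form M = I − A:
  [  0.98   -0.10   -0.02   -0.08   -0.09   -0.09   -0.10   -0.01]
  [ -0.07    0.97   -0.09   -0.04   -0.06   -0.08   -0.04   -0.10]
  [ -0.09   -0.10    0.99   -0.03   -0.03   -0.07   -0.03   -0.10]
  [ -0.01   -0.01   -0.03    0.97   -0.08   -0.06   -0.03   -0.09]
  [ -0.01   -0.10   -0.08   -0.05    0.91   -0.09   -0.06   -0.02]
  [ -0.06   -0.10   -0.08   -0.06   -0.08    0.99   -0.01   -0.02]
  [ -0.05   -0.05   -0.02   -0.09   -0.05   -0.03    0.92   -0.02]
  [ -0.09   -0.06   -0.07   -0.02   -0.09   -0.04   -0.01    0.99]
Leontief inverse L = M⁻¹:
  [  1.0621    0.1594    0.0705    0.1274    0.1547    0.1427    0.1411    0.0544]
  [  0.1183    1.0977    0.1373    0.0843    0.1260    0.1338    0.0790    0.1404]
  [  0.1333    0.1572    1.0574    0.0714    0.0924    0.1198    0.0669    0.1362]
  [  0.0409    0.0543    0.0648    1.0582    0.1253    0.0945    0.0539    0.1142]
  [  0.0563    0.1630    0.1302    0.0941    1.1524    0.1436    0.0980    0.0669]
  [  0.0974    0.1530    0.1208    0.0962    0.1342    1.0618    0.0453    0.0625]
  [  0.0800    0.0934    0.0540    0.1261    0.0996    0.0712    1.1134    0.0531]
  [  0.1238    0.1152    0.1081    0.0568    0.1420    0.0881    0.0454    1.0446]
Total output x = L · d:
  x_0 = 1.0621·90 + 0.1594·32 + 0.0705·22 + 0.1274·14 + 0.1547·59 + 0.1427·67 + 0.1411·67 + 0.0544·42 = 134.4458
  x_1 = 0.1183·90 + 1.0977·32 + 0.1373·22 + 0.0843·14 + 0.1260·59 + 0.1338·67 + 0.0790·67 + 0.1404·42 = 77.5589
  x_2 = 0.1333·90 + 0.1572·32 + 1.0574·22 + 0.0714·14 + 0.0924·59 + 0.1198·67 + 0.0669·67 + 0.1362·42 = 64.9680
  x_3 = 0.0409·90 + 0.0543·32 + 0.0648·22 + 1.0582·14 + 0.1253·59 + 0.0945·67 + 0.0539·67 + 0.1142·42 = 43.7883
  x_4 = 0.0563·90 + 0.1630·32 + 0.1302·22 + 0.0941·14 + 1.1524·59 + 0.1436·67 + 0.0980·67 + 0.0669·42 = 101.4531
  x_5 = 0.0974·90 + 0.1530·32 + 0.1208·22 + 0.0962·14 + 0.1342·59 + 1.0618·67 + 0.0453·67 + 0.0625·42 = 102.3776
  x_6 = 0.0800·90 + 0.0934·32 + 0.0540·22 + 0.1261·14 + 0.0996·59 + 0.0712·67 + 1.1134·67 + 0.0531·42 = 100.6180
  x_7 = 0.1238·90 + 0.1152·32 + 0.1081·22 + 0.0568·14 + 0.1420·59 + 0.0881·67 + 0.0454·67 + 1.0446·42 = 79.2013
Output multipliers (column sums of L):
  Textiles: 1.7120
  Agriculture: 1.9931
  Electronics: 1.7430
  Chemicals: 1.7144
  Finance: 2.0266
  Healthcare: 1.8555
  Mining: 1.6430
  Construction: 1.6722

Finance (2.0266)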